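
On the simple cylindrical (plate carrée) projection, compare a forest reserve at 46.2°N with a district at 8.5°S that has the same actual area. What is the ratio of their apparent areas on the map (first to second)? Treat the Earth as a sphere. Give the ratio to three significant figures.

In the plate carrée (x = Rλ, y = Rφ), meridians are true-scale (h = 1) and parallels are stretched by k = sec φ.
Areal scale at 46.2°: h·k = 1.000 × 1.445 = 1.445.
Areal scale at 8.5°: h·k = 1.000 × 1.011 = 1.011.
Ratio = 1.445/1.011 ≈ 1.43.

1.43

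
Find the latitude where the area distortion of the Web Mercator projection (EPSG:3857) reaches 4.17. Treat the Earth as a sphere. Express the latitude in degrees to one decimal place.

Mercator areal scale is sec²φ.
sec²φ = 4.17  ⇒  cos²φ = 0.2398  ⇒  cos φ = 0.4897.
φ = arccos(0.4897) ≈ 60.7°.

60.7°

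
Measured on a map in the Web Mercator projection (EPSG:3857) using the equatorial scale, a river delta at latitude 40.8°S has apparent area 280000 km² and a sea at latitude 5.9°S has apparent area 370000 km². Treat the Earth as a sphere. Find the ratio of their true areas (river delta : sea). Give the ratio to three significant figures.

0.438

Since Mercator area scale is 1/cos²φ, the true area equals the apparent area multiplied by cos²φ.
True area of river delta: 280000 × cos²(40.8°) = 280000 × 0.5730 = 160500 km².
True area of sea: 370000 × cos²(5.9°) = 370000 × 0.9894 = 366100 km².
Ratio = 160500 / 366100 ≈ 0.438.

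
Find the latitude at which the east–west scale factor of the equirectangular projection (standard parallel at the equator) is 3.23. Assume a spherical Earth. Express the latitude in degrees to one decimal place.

Plate carrée: h = 1, k = sec φ along parallels.
sec φ = 3.23  ⇒  cos φ = 0.3096  ⇒  φ ≈ 72.0°.

72.0°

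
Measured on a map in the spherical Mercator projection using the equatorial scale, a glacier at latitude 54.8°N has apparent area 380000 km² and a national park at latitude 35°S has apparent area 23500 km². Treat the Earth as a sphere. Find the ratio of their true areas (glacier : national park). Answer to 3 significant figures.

Since Mercator area scale is 1/cos²φ, the true area equals the apparent area multiplied by cos²φ.
True area of glacier: 380000 × cos²(54.8°) = 380000 × 0.3323 = 126300 km².
True area of national park: 23500 × cos²(35°) = 23500 × 0.6710 = 15770 km².
Ratio = 126300 / 15770 ≈ 8.01.

8.01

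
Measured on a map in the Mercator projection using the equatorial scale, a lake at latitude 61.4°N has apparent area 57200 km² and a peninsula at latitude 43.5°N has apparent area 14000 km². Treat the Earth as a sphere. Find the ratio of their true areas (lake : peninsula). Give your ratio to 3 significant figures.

Since Mercator area scale is 1/cos²φ, the true area equals the apparent area multiplied by cos²φ.
True area of lake: 57200 × cos²(61.4°) = 57200 × 0.2291 = 13110 km².
True area of peninsula: 14000 × cos²(43.5°) = 14000 × 0.5262 = 7366 km².
Ratio = 13110 / 7366 ≈ 1.78.

1.78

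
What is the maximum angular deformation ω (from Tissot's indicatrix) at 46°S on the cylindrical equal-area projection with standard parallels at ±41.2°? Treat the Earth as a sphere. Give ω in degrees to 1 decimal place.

A cylindrical equal-area projection with standard parallel φ₀ has meridian scale h = cos φ / cos φ₀ and parallel scale k = cos φ₀ / cos φ (so areas are preserved, h·k = 1).
At 46°: h = 0.9232, k = 1.083; principal scales a = 1.083, b = 0.9232.
sin(ω/2) = (a − b)/(a + b) = 0.1599/2.006 = 0.07970, so ω = 2 arcsin(0.07970) ≈ 9.1°.

9.1°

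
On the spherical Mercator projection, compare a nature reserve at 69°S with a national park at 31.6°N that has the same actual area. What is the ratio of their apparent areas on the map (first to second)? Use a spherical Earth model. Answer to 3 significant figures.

5.65

On Mercator, area is exaggerated by sec²φ = 1/cos²φ.
At 69°: sec²(69°) = 1/0.3584² = 7.786.
At 31.6°: sec²(31.6°) = 1/0.8517² = 1.378.
Ratio = 7.786/1.378 = cos²(31.6°)/cos²(69°) ≈ 5.65.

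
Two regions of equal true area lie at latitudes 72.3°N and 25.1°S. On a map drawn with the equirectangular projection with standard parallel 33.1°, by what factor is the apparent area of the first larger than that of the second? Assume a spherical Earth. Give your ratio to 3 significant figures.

The equidistant cylindrical projection with φ₀ = 33.1° has h = 1 (meridians true) and k = cos φ₀ / cos φ along parallels.
Areal scale at 72.3°: h·k = 1.000 × 2.755 = 2.755.
Areal scale at 25.1°: h·k = 1.000 × 0.9251 = 0.9251.
Ratio = 2.755/0.9251 ≈ 2.98.

2.98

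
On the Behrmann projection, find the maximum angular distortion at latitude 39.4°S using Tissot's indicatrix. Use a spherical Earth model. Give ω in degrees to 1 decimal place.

13.0°

Behrmann is a cylindrical equal-area projection with standard parallels at ±30°. For cylindrical equal-area with standard parallel φ₀, h = cos φ / cos φ₀ and k = cos φ₀ / cos φ, so h·k = 1.
At 39.4°: h = 0.8923, k = 1.121; principal scales a = 1.121, b = 0.8923.
sin(ω/2) = (a − b)/(a + b) = 0.2285/2.013 = 0.1135, so ω = 2 arcsin(0.1135) ≈ 13.0°.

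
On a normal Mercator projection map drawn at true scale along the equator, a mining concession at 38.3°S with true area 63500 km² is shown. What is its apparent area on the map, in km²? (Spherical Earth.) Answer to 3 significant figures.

The Mercator projection is conformal; its linear scale factor is the same in every direction and equals sec φ = 1/cos φ.
Areal scale = k² = sec²φ = 1/cos²(38.3°) = 1/0.7848² = 1.624.
Apparent area = 63500 × 1.624 ≈ 103000 km².

103000 km²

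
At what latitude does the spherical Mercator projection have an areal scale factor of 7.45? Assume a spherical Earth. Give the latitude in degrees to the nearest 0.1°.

Mercator areal scale is sec²φ.
sec²φ = 7.45  ⇒  cos²φ = 0.1342  ⇒  cos φ = 0.3664.
φ = arccos(0.3664) ≈ 68.5°.

68.5°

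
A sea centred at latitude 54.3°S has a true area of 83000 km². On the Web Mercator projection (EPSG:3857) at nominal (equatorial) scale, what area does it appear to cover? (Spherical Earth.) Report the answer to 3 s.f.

For Mercator, h = k = sec φ (a conformal cylindrical projection has a single point scale, 1/cos φ).
Areal scale = k² = sec²φ = 1/cos²(54.3°) = 1/0.5835² = 2.937.
Apparent area = 83000 × 2.937 ≈ 244000 km².

244000 km²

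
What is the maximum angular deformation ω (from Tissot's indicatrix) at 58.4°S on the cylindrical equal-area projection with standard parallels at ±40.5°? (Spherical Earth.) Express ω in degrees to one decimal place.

41.7°

Cylindrical equal-area (φ₀ = 40.5°): h = cos φ / cos 40.5° along meridians, k = cos 40.5° / cos φ along parallels; h·k = 1.
At 58.4°: h = 0.6891, k = 1.451; principal scales a = 1.451, b = 0.6891.
sin(ω/2) = (a − b)/(a + b) = 0.7621/2.140 = 0.3561, so ω = 2 arcsin(0.3561) ≈ 41.7°.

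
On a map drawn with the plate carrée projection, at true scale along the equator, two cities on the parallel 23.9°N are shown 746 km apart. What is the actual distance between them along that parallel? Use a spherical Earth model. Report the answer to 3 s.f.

In the plate carrée (x = Rλ, y = Rφ), meridians are true-scale (h = 1) and parallels are stretched by k = sec φ.
Along the parallel at 23.9°, map distances are exaggerated by k = sec 23.9° = 1.094.
True distance = 746 / 1.094 = 746 × cos 23.9° ≈ 682 km.

682 km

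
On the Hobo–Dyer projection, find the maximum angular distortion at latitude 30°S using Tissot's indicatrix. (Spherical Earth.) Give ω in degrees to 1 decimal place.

10.0°

Hobo–Dyer is a cylindrical equal-area projection with standard parallels at ±37.5°. A cylindrical equal-area projection with standard parallel φ₀ has meridian scale h = cos φ / cos φ₀ and parallel scale k = cos φ₀ / cos φ (so areas are preserved, h·k = 1).
At 30°: h = 1.092, k = 0.9161; principal scales a = 1.092, b = 0.9161.
sin(ω/2) = (a − b)/(a + b) = 0.1755/2.008 = 0.08742, so ω = 2 arcsin(0.08742) ≈ 10.0°.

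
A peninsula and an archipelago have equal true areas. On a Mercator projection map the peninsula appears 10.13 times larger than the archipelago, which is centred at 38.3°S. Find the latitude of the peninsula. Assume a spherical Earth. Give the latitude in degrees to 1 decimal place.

75.7°

Mercator areal scale is sec²φ, so apparent-area ratio = sec²φ₁ / sec²φ₂ = cos²φ₂ / cos²φ₁.
cos²φ₂ / cos²φ₁ = 10.13  ⇒  cos φ₁ = cos 38.3° / √10.13 = 0.7848/3.183 = 0.2466.
φ₁ = arccos(0.2466) ≈ 75.7°.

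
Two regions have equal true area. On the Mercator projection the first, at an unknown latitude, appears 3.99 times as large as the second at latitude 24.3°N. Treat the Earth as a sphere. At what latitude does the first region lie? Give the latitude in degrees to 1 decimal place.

For equal true areas on Mercator, apparent areas scale as sec²φ, so the ratio is cos²φ₂ / cos²φ₁.
cos²φ₂ / cos²φ₁ = 3.99  ⇒  cos φ₁ = cos 24.3° / √3.99 = 0.9114/1.997 = 0.4563.
φ₁ = arccos(0.4563) ≈ 62.9°.

62.9°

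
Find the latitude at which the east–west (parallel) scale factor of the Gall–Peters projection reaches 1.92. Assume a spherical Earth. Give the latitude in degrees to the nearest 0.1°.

The Gall–Peters projection is cylindrical equal-area with φ₀ = 45°. For cylindrical equal-area with standard parallel φ₀, h = cos φ / cos φ₀ and k = cos φ₀ / cos φ, so h·k = 1.
k = cos φ₀ / cos φ = 1.92  ⇒  cos φ = cos 45° / 1.92 = 0.3683.
φ = arccos(0.3683) ≈ 68.4°.

68.4°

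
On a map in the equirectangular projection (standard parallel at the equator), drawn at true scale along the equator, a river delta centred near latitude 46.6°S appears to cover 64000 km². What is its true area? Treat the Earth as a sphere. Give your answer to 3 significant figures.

44000 km²

In the plate carrée (x = Rλ, y = Rφ), meridians are true-scale (h = 1) and parallels are stretched by k = sec φ.
Areal scale = h·k = 1 × sec φ; at 46.6°, h = 1.000, k = 1.455, so h·k = 1.455.
True area = apparent / (areal scale) = 64000 / 1.455 ≈ 44000 km².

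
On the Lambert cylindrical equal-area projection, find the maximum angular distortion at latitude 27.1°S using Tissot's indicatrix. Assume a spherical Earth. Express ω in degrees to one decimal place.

13.3°

The Lambert cylindrical equal-area projection is the cylindrical equal-area projection with its standard parallel at the equator (φ₀ = 0). For cylindrical equal-area with standard parallel φ₀, h = cos φ / cos φ₀ and k = cos φ₀ / cos φ, so h·k = 1.
At 27.1°: h = 0.8902, k = 1.123; principal scales a = 1.123, b = 0.8902.
sin(ω/2) = (a − b)/(a + b) = 0.2331/2.014 = 0.1158, so ω = 2 arcsin(0.1158) ≈ 13.3°.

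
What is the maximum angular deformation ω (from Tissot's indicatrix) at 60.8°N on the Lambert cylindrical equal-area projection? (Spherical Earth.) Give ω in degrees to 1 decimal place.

76.0°

The Lambert cylindrical equal-area projection is the cylindrical equal-area projection with its standard parallel at the equator (φ₀ = 0). Cylindrical equal-area (φ₀ = 0°): h = cos φ / cos 0° along meridians, k = cos 0° / cos φ along parallels; h·k = 1.
At 60.8°: h = 0.4879, k = 2.050; principal scales a = 2.050, b = 0.4879.
sin(ω/2) = (a − b)/(a + b) = 1.562/2.538 = 0.6155, so ω = 2 arcsin(0.6155) ≈ 76.0°.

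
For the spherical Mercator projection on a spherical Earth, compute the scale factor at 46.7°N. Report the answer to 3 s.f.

1.46

The Mercator projection is conformal; its linear scale factor is the same in every direction and equals sec φ = 1/cos φ.
k = 1/cos 46.7° = 1/0.6858 = 1.458.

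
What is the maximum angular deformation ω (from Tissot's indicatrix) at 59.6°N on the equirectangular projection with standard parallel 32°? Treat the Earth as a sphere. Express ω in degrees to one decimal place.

With standard parallel φ₀ = 32°, the equirectangular projection gives x = Rλ cos φ₀, y = Rφ, so h = 1 and k = cos 32° / cos φ.
At 59.6°: h = 1.000, k = 1.676; principal scales a = 1.676, b = 1.000.
sin(ω/2) = (a − b)/(a + b) = 0.6759/2.676 = 0.2526, so ω = 2 arcsin(0.2526) ≈ 29.3°.

29.3°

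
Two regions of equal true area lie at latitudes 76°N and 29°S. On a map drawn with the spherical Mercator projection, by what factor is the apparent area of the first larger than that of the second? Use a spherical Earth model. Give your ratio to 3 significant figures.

Mercator areal scale is sec²φ.
At 76°: sec²(76°) = 1/0.2419² = 17.09.
At 29°: sec²(29°) = 1/0.8746² = 1.307.
Ratio = 17.09/1.307 = cos²(29°)/cos²(76°) ≈ 13.1.

13.1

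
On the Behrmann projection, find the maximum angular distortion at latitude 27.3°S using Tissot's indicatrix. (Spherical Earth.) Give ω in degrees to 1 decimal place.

3.0°

The Behrmann projection is cylindrical equal-area with φ₀ = 30°. For cylindrical equal-area with standard parallel φ₀, h = cos φ / cos φ₀ and k = cos φ₀ / cos φ, so h·k = 1.
At 27.3°: h = 1.026, k = 0.9746; principal scales a = 1.026, b = 0.9746.
sin(ω/2) = (a − b)/(a + b) = 0.05151/2.001 = 0.02575, so ω = 2 arcsin(0.02575) ≈ 3.0°.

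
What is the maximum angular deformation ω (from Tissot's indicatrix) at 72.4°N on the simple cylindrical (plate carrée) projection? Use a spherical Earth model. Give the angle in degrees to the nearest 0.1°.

Plate carrée maps x = Rλ, y = Rφ. The meridian scale is h = 1 and the parallel scale is k = 1/cos φ = sec φ.
At 72.4°: h = 1.000, k = 3.307; principal scales a = 3.307, b = 1.000.
sin(ω/2) = (a − b)/(a + b) = 2.307/4.307 = 0.5357, so ω = 2 arcsin(0.5357) ≈ 64.8°.

64.8°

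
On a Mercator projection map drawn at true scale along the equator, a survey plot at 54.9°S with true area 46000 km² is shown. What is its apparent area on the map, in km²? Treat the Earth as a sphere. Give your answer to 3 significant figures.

139000 km²

The Mercator projection is conformal; its linear scale factor is the same in every direction and equals sec φ = 1/cos φ.
Areal scale = k² = sec²φ = 1/cos²(54.9°) = 1/0.5750² = 3.025.
Apparent area = 46000 × 3.025 ≈ 139000 km².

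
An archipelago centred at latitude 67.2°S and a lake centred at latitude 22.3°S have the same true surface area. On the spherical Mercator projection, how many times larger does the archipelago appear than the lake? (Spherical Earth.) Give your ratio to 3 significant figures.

5.70

On Mercator, area is exaggerated by sec²φ = 1/cos²φ.
At 67.2°: sec²(67.2°) = 1/0.3875² = 6.659.
At 22.3°: sec²(22.3°) = 1/0.9252² = 1.168.
Ratio = 6.659/1.168 = cos²(22.3°)/cos²(67.2°) ≈ 5.70.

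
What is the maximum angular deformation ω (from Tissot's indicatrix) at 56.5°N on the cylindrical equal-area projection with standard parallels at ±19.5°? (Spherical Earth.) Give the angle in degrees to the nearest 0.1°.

58.6°

For cylindrical equal-area with standard parallel φ₀, h = cos φ / cos φ₀ and k = cos φ₀ / cos φ, so h·k = 1.
At 56.5°: h = 0.5855, k = 1.708; principal scales a = 1.708, b = 0.5855.
sin(ω/2) = (a − b)/(a + b) = 1.122/2.293 = 0.4894, so ω = 2 arcsin(0.4894) ≈ 58.6°.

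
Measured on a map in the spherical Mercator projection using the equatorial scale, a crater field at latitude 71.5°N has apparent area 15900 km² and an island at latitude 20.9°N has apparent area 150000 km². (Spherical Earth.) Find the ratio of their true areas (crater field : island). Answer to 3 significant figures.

Since Mercator area scale is 1/cos²φ, the true area equals the apparent area multiplied by cos²φ.
True area of crater field: 15900 × cos²(71.5°) = 15900 × 0.1007 = 1601 km².
True area of island: 150000 × cos²(20.9°) = 150000 × 0.8727 = 130900 km².
Ratio = 1601 / 130900 ≈ 0.0122.

0.0122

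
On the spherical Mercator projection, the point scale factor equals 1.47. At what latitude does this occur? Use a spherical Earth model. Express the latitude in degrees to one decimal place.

Mercator scale is k = sec φ = 1/cos φ.
1/cos φ = 1.47  ⇒  cos φ = 0.6803  ⇒  φ = arccos(0.6803) ≈ 47.1°.

47.1°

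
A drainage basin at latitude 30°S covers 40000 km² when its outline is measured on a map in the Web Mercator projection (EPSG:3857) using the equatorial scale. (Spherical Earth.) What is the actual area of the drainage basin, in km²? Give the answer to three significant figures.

Mercator is conformal, so the point scale is isotropic: h = k = sec φ = 1/cos φ.
Areal scale = k² = sec²φ = 1/cos²(30°) = 1/0.8660² = 1.333.
True area = apparent / (areal scale) = 40000 / 1.333 ≈ 30000 km².

30000 km²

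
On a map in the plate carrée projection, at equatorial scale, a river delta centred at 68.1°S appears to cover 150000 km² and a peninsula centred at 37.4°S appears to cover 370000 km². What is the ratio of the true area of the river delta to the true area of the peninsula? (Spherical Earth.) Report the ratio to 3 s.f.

0.190

Plate carrée has h = 1 and k = sec φ, giving areal scale sec φ; true area = (apparent area) · cos φ.
True area of river delta: 150000 × cos(68.1°) = 150000 × 0.3730 = 55950 km².
True area of peninsula: 370000 × cos(37.4°) = 370000 × 0.7944 = 293900 km².
Ratio = 55950 / 293900 ≈ 0.190.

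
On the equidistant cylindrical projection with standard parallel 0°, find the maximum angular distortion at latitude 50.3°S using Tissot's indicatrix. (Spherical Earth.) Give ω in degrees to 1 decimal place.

25.5°

Plate carrée maps x = Rλ, y = Rφ. The meridian scale is h = 1 and the parallel scale is k = 1/cos φ = sec φ.
At 50.3°: h = 1.000, k = 1.566; principal scales a = 1.566, b = 1.000.
sin(ω/2) = (a − b)/(a + b) = 0.5655/2.566 = 0.2204, so ω = 2 arcsin(0.2204) ≈ 25.5°.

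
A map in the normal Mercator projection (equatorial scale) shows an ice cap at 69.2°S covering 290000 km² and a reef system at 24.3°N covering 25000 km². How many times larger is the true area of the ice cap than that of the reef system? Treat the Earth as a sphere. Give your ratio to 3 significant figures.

1.76

Mercator's areal exaggeration is sec²φ; hence true area = (apparent area) · cos²φ.
True area of ice cap: 290000 × cos²(69.2°) = 290000 × 0.1261 = 36570 km².
True area of reef system: 25000 × cos²(24.3°) = 25000 × 0.8307 = 20770 km².
Ratio = 36570 / 20770 ≈ 1.76.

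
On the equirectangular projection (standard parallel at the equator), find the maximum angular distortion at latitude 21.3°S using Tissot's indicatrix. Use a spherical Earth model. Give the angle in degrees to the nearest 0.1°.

4.1°

For the equirectangular projection with φ₀ = 0 (plate carrée), h = 1 along meridians and k = sec φ along parallels.
At 21.3°: h = 1.000, k = 1.073; principal scales a = 1.073, b = 1.000.
sin(ω/2) = (a − b)/(a + b) = 0.07332/2.073 = 0.03536, so ω = 2 arcsin(0.03536) ≈ 4.1°.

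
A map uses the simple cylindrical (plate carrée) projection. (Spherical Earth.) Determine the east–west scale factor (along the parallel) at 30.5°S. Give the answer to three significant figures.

For the equirectangular projection with φ₀ = 0 (plate carrée), h = 1 along meridians and k = sec φ along parallels.
k = 1/cos 30.5° = 1/0.8616 = 1.161.

1.16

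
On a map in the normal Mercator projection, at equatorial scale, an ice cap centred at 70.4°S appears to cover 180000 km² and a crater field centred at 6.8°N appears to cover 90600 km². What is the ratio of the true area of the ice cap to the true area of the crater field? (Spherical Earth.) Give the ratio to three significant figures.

Since Mercator area scale is 1/cos²φ, the true area equals the apparent area multiplied by cos²φ.
True area of ice cap: 180000 × cos²(70.4°) = 180000 × 0.1125 = 20250 km².
True area of crater field: 90600 × cos²(6.8°) = 90600 × 0.9860 = 89330 km².
Ratio = 20250 / 89330 ≈ 0.227.

0.227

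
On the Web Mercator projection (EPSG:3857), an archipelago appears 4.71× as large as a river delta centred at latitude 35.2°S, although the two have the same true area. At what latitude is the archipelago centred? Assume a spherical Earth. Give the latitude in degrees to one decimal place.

67.9°

Mercator areal scale is sec²φ, so apparent-area ratio = sec²φ₁ / sec²φ₂ = cos²φ₂ / cos²φ₁.
cos²φ₂ / cos²φ₁ = 4.71  ⇒  cos φ₁ = cos 35.2° / √4.71 = 0.8171/2.170 = 0.3765.
φ₁ = arccos(0.3765) ≈ 67.9°.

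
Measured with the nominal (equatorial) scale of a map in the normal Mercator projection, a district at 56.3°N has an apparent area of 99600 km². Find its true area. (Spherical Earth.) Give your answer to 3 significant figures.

The Mercator projection is conformal; its linear scale factor is the same in every direction and equals sec φ = 1/cos φ.
Areal scale = k² = sec²φ = 1/cos²(56.3°) = 1/0.5548² = 3.248.
True area = apparent / (areal scale) = 99600 / 3.248 ≈ 30700 km².

30700 km²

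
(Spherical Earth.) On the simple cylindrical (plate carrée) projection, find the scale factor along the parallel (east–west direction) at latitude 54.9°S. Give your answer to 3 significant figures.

1.74

Plate carrée maps x = Rλ, y = Rφ. The meridian scale is h = 1 and the parallel scale is k = 1/cos φ = sec φ.
k = 1/cos 54.9° = 1/0.5750 = 1.739.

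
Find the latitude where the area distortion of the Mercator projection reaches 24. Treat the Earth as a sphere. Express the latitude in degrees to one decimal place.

78.2°

Mercator areal scale is sec²φ.
sec²φ = 24  ⇒  cos²φ = 0.04167  ⇒  cos φ = 0.2041.
φ = arccos(0.2041) ≈ 78.2°.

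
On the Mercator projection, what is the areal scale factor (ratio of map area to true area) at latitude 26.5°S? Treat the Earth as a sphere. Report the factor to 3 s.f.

The Mercator projection is conformal; its linear scale factor is the same in every direction and equals sec φ = 1/cos φ.
Areal scale = k² = sec²φ = 1/cos²(26.5°) = 1/0.8949² = 1.249.

1.25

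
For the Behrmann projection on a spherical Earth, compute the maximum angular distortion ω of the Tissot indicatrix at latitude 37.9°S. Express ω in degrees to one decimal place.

10.6°

Behrmann is a cylindrical equal-area projection with standard parallels at ±30°. A cylindrical equal-area projection with standard parallel φ₀ has meridian scale h = cos φ / cos φ₀ and parallel scale k = cos φ₀ / cos φ (so areas are preserved, h·k = 1).
At 37.9°: h = 0.9112, k = 1.098; principal scales a = 1.098, b = 0.9112.
sin(ω/2) = (a − b)/(a + b) = 0.1864/2.009 = 0.09277, so ω = 2 arcsin(0.09277) ≈ 10.6°.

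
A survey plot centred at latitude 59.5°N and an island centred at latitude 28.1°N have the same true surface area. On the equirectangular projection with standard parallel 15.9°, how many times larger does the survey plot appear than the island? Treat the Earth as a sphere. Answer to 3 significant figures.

1.74

The equidistant cylindrical projection with φ₀ = 15.9° has h = 1 (meridians true) and k = cos φ₀ / cos φ along parallels.
Areal scale at 59.5°: h·k = 1.000 × 1.895 = 1.895.
Areal scale at 28.1°: h·k = 1.000 × 1.090 = 1.090.
Ratio = 1.895/1.090 ≈ 1.74.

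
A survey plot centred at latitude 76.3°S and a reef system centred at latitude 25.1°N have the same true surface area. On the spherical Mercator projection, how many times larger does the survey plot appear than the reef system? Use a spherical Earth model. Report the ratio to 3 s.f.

Mercator areal scale is sec²φ.
At 76.3°: sec²(76.3°) = 1/0.2368² = 17.83.
At 25.1°: sec²(25.1°) = 1/0.9056² = 1.219.
Ratio = 17.83/1.219 = cos²(25.1°)/cos²(76.3°) ≈ 14.6.

14.6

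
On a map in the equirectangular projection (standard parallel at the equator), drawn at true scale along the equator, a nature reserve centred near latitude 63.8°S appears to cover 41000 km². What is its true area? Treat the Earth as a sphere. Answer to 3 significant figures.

For the equirectangular projection with φ₀ = 0 (plate carrée), h = 1 along meridians and k = sec φ along parallels.
Areal scale = h·k = 1 × sec φ; at 63.8°, h = 1.000, k = 2.265, so h·k = 2.265.
True area = apparent / (areal scale) = 41000 / 2.265 ≈ 18100 km².

18100 km²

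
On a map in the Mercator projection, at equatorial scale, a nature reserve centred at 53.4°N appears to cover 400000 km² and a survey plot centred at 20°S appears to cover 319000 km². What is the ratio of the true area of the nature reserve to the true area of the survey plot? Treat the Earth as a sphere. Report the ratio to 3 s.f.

0.505

On Mercator the areal scale is sec²φ, so true area = apparent × cos²φ.
True area of nature reserve: 400000 × cos²(53.4°) = 400000 × 0.3555 = 142200 km².
True area of survey plot: 319000 × cos²(20°) = 319000 × 0.8830 = 281700 km².
Ratio = 142200 / 281700 ≈ 0.505.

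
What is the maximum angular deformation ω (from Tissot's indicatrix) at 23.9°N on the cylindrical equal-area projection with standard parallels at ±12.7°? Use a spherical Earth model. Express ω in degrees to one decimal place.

A cylindrical equal-area projection with standard parallel φ₀ has meridian scale h = cos φ / cos φ₀ and parallel scale k = cos φ₀ / cos φ (so areas are preserved, h·k = 1).
At 23.9°: h = 0.9372, k = 1.067; principal scales a = 1.067, b = 0.9372.
sin(ω/2) = (a − b)/(a + b) = 0.1298/2.004 = 0.06479, so ω = 2 arcsin(0.06479) ≈ 7.4°.

7.4°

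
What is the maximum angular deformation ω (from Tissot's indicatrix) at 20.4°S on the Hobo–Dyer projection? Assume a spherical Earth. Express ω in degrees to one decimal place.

19.0°

Hobo–Dyer is a cylindrical equal-area projection with standard parallels at ±37.5°. Cylindrical equal-area (φ₀ = 37.5°): h = cos φ / cos 37.5° along meridians, k = cos 37.5° / cos φ along parallels; h·k = 1.
At 20.4°: h = 1.181, k = 0.8464; principal scales a = 1.181, b = 0.8464.
sin(ω/2) = (a − b)/(a + b) = 0.3350/2.028 = 0.1652, so ω = 2 arcsin(0.1652) ≈ 19.0°.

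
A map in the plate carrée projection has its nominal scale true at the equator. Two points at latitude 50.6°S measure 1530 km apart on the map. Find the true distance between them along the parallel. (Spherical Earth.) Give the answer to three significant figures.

971 km

For the equirectangular projection with φ₀ = 0 (plate carrée), h = 1 along meridians and k = sec φ along parallels.
Along the parallel at 50.6°, map distances are exaggerated by k = sec 50.6° = 1.575.
True distance = 1530 / 1.575 = 1530 × cos 50.6° ≈ 971 km.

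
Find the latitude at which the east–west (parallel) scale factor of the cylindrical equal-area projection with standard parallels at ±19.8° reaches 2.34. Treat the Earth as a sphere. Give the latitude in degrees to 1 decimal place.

Cylindrical equal-area (φ₀ = 19.8°): h = cos φ / cos 19.8° along meridians, k = cos 19.8° / cos φ along parallels; h·k = 1.
k = cos φ₀ / cos φ = 2.34  ⇒  cos φ = cos 19.8° / 2.34 = 0.4021.
φ = arccos(0.4021) ≈ 66.3°.

66.3°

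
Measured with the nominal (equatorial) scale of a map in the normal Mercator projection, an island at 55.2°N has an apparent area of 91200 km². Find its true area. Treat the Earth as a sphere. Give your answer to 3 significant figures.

The Mercator projection is conformal; its linear scale factor is the same in every direction and equals sec φ = 1/cos φ.
Areal scale = k² = sec²φ = 1/cos²(55.2°) = 1/0.5707² = 3.070.
True area = apparent / (areal scale) = 91200 / 3.070 ≈ 29700 km².

29700 km²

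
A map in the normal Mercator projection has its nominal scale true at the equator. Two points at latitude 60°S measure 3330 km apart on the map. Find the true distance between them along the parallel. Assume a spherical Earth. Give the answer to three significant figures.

For Mercator, h = k = sec φ (a conformal cylindrical projection has a single point scale, 1/cos φ).
Along the parallel at 60°, map distances are exaggerated by k = sec 60° = 2.000.
True distance = 3330 / 2.000 = 3330 × cos 60° ≈ 1670 km.

1670 km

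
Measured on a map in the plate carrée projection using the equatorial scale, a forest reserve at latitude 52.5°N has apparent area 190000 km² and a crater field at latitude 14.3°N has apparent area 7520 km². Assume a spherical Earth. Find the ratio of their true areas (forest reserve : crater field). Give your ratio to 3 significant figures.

15.9

Plate carrée has h = 1 and k = sec φ, giving areal scale sec φ; true area = (apparent area) · cos φ.
True area of forest reserve: 190000 × cos(52.5°) = 190000 × 0.6088 = 115700 km².
True area of crater field: 7520 × cos(14.3°) = 7520 × 0.9690 = 7287 km².
Ratio = 115700 / 7287 ≈ 15.9.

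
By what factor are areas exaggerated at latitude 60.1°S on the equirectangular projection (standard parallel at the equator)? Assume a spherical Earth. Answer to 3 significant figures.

2.01

In the plate carrée (x = Rλ, y = Rφ), meridians are true-scale (h = 1) and parallels are stretched by k = sec φ.
Areal scale = h·k = 1 × sec φ; at 60.1°, h = 1.000, k = 2.006, so h·k = 2.006.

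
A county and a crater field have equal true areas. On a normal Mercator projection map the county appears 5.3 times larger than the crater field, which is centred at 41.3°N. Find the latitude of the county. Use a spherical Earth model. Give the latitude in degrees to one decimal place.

71.0°

Mercator areal scale is sec²φ, so apparent-area ratio = sec²φ₁ / sec²φ₂ = cos²φ₂ / cos²φ₁.
cos²φ₂ / cos²φ₁ = 5.3  ⇒  cos φ₁ = cos 41.3° / √5.3 = 0.7513/2.302 = 0.3263.
φ₁ = arccos(0.3263) ≈ 71.0°.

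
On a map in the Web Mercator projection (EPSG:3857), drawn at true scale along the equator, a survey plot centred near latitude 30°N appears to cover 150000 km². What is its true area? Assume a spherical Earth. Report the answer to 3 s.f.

112000 km²

For Mercator, h = k = sec φ (a conformal cylindrical projection has a single point scale, 1/cos φ).
Areal scale = k² = sec²φ = 1/cos²(30°) = 1/0.8660² = 1.333.
True area = apparent / (areal scale) = 150000 / 1.333 ≈ 112000 km².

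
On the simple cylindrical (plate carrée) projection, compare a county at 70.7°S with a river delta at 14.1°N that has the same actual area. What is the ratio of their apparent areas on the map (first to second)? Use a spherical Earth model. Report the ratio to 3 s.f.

For the equirectangular projection with φ₀ = 0 (plate carrée), h = 1 along meridians and k = sec φ along parallels.
Areal scale at 70.7°: h·k = 1.000 × 3.026 = 3.026.
Areal scale at 14.1°: h·k = 1.000 × 1.031 = 1.031.
Ratio = 3.026/1.031 ≈ 2.93.

2.93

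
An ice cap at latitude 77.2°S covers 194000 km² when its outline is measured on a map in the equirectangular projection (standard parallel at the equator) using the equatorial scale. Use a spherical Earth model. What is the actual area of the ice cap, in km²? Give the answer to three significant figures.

For the equirectangular projection with φ₀ = 0 (plate carrée), h = 1 along meridians and k = sec φ along parallels.
Areal scale = h·k = 1 × sec φ; at 77.2°, h = 1.000, k = 4.514, so h·k = 4.514.
True area = apparent / (areal scale) = 194000 / 4.514 ≈ 43000 km².

43000 km²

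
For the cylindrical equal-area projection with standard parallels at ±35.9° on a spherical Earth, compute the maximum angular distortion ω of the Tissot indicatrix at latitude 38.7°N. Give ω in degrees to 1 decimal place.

4.3°

A cylindrical equal-area projection with standard parallel φ₀ has meridian scale h = cos φ / cos φ₀ and parallel scale k = cos φ₀ / cos φ (so areas are preserved, h·k = 1).
At 38.7°: h = 0.9634, k = 1.038; principal scales a = 1.038, b = 0.9634.
sin(ω/2) = (a − b)/(a + b) = 0.07450/2.001 = 0.03722, so ω = 2 arcsin(0.03722) ≈ 4.3°.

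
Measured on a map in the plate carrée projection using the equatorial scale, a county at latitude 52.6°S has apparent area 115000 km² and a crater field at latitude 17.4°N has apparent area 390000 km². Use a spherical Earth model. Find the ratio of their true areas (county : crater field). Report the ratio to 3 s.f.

0.188

On the plate carrée, areal scale = h·k = 1 × sec φ, so true area = apparent × cos φ.
True area of county: 115000 × cos(52.6°) = 115000 × 0.6074 = 69850 km².
True area of crater field: 390000 × cos(17.4°) = 390000 × 0.9542 = 372200 km².
Ratio = 69850 / 372200 ≈ 0.188.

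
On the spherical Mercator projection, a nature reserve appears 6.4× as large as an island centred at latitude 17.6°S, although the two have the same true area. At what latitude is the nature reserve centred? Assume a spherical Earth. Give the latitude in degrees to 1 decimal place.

Mercator areal scale is sec²φ, so apparent-area ratio = sec²φ₁ / sec²φ₂ = cos²φ₂ / cos²φ₁.
cos²φ₂ / cos²φ₁ = 6.4  ⇒  cos φ₁ = cos 17.6° / √6.4 = 0.9532/2.530 = 0.3768.
φ₁ = arccos(0.3768) ≈ 67.9°.

67.9°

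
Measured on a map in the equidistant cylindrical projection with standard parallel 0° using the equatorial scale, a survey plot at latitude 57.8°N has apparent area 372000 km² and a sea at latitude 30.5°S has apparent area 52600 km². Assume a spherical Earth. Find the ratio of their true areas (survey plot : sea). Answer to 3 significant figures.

Plate carrée has h = 1 and k = sec φ, giving areal scale sec φ; true area = (apparent area) · cos φ.
True area of survey plot: 372000 × cos(57.8°) = 372000 × 0.5329 = 198200 km².
True area of sea: 52600 × cos(30.5°) = 52600 × 0.8616 = 45320 km².
Ratio = 198200 / 45320 ≈ 4.37.

4.37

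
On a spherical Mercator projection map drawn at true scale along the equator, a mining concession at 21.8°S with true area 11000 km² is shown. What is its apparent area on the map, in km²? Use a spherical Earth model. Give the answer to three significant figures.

Mercator is conformal, so the point scale is isotropic: h = k = sec φ = 1/cos φ.
Areal scale = k² = sec²φ = 1/cos²(21.8°) = 1/0.9285² = 1.160.
Apparent area = 11000 × 1.160 ≈ 12800 km².

12800 km²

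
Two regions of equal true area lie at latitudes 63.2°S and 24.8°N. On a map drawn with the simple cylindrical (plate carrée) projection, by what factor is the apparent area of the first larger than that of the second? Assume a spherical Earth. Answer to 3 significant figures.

In the plate carrée (x = Rλ, y = Rφ), meridians are true-scale (h = 1) and parallels are stretched by k = sec φ.
Areal scale at 63.2°: h·k = 1.000 × 2.218 = 2.218.
Areal scale at 24.8°: h·k = 1.000 × 1.102 = 1.102.
Ratio = 2.218/1.102 ≈ 2.01.

2.01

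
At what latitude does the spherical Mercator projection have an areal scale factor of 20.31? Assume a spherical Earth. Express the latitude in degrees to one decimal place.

Mercator areal scale is sec²φ.
sec²φ = 20.31  ⇒  cos²φ = 0.04924  ⇒  cos φ = 0.2219.
φ = arccos(0.2219) ≈ 77.2°.

77.2°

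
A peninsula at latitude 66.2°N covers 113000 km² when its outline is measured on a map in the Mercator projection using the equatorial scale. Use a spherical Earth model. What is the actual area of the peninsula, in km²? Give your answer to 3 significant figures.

18400 km²

Mercator is conformal, so the point scale is isotropic: h = k = sec φ = 1/cos φ.
Areal scale = k² = sec²φ = 1/cos²(66.2°) = 1/0.4035² = 6.141.
True area = apparent / (areal scale) = 113000 / 6.141 ≈ 18400 km².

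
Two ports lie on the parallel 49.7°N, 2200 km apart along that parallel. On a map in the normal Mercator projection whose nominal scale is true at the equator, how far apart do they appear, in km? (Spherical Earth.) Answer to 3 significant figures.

3400 km

The Mercator projection is conformal; its linear scale factor is the same in every direction and equals sec φ = 1/cos φ.
Along the parallel, k = sec 49.7° = 1/0.6468 = 1.546.
Map distance = 2200 × 1.546 ≈ 3400 km.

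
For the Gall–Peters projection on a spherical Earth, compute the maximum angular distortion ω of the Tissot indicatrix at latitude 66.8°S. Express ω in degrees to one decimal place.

63.5°

The Gall–Peters projection is cylindrical equal-area with φ₀ = 45°. Cylindrical equal-area (φ₀ = 45°): h = cos φ / cos 45° along meridians, k = cos 45° / cos φ along parallels; h·k = 1.
At 66.8°: h = 0.5571, k = 1.795; principal scales a = 1.795, b = 0.5571.
sin(ω/2) = (a − b)/(a + b) = 1.238/2.352 = 0.5263, so ω = 2 arcsin(0.5263) ≈ 63.5°.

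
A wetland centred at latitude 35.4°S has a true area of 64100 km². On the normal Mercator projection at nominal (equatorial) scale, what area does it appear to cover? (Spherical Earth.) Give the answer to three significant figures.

The Mercator projection is conformal; its linear scale factor is the same in every direction and equals sec φ = 1/cos φ.
Areal scale = k² = sec²φ = 1/cos²(35.4°) = 1/0.8151² = 1.505.
Apparent area = 64100 × 1.505 ≈ 96500 km².

96500 km²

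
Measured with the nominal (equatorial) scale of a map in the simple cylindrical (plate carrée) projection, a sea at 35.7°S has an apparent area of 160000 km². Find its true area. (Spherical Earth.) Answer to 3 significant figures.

130000 km²

In the plate carrée (x = Rλ, y = Rφ), meridians are true-scale (h = 1) and parallels are stretched by k = sec φ.
Areal scale = h·k = 1 × sec φ; at 35.7°, h = 1.000, k = 1.231, so h·k = 1.231.
True area = apparent / (areal scale) = 160000 / 1.231 ≈ 130000 km².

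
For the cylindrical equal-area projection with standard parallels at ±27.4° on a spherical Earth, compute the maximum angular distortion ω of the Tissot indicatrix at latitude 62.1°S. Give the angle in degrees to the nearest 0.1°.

68.8°

Cylindrical equal-area (φ₀ = 27.4°): h = cos φ / cos 27.4° along meridians, k = cos 27.4° / cos φ along parallels; h·k = 1.
At 62.1°: h = 0.5271, k = 1.897; principal scales a = 1.897, b = 0.5271.
sin(ω/2) = (a − b)/(a + b) = 1.370/2.424 = 0.5652, so ω = 2 arcsin(0.5652) ≈ 68.8°.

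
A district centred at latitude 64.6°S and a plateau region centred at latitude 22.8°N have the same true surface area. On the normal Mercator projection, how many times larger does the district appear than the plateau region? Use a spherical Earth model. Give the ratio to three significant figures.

4.62

Mercator is conformal with k = sec φ, so areal scale = k² = sec²φ.
At 64.6°: sec²(64.6°) = 1/0.4289² = 5.435.
At 22.8°: sec²(22.8°) = 1/0.9219² = 1.177.
Ratio = 5.435/1.177 = cos²(22.8°)/cos²(64.6°) ≈ 4.62.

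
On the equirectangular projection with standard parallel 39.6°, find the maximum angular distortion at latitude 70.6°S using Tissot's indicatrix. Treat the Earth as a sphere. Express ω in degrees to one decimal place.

With standard parallel φ₀ = 39.6°, the equirectangular projection gives x = Rλ cos φ₀, y = Rφ, so h = 1 and k = cos 39.6° / cos φ.
At 70.6°: h = 1.000, k = 2.320; principal scales a = 2.320, b = 1.000.
sin(ω/2) = (a − b)/(a + b) = 1.320/3.320 = 0.3975, so ω = 2 arcsin(0.3975) ≈ 46.8°.

46.8°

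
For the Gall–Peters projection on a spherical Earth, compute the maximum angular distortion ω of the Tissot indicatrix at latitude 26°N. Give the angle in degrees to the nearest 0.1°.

27.2°

The Gall–Peters projection is cylindrical equal-area with φ₀ = 45°. For cylindrical equal-area with standard parallel φ₀, h = cos φ / cos φ₀ and k = cos φ₀ / cos φ, so h·k = 1.
At 26°: h = 1.271, k = 0.7867; principal scales a = 1.271, b = 0.7867.
sin(ω/2) = (a − b)/(a + b) = 0.4844/2.058 = 0.2354, so ω = 2 arcsin(0.2354) ≈ 27.2°.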